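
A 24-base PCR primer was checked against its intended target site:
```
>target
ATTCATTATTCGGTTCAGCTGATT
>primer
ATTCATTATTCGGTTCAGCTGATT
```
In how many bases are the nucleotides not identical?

No positions differ; the sequences are identical.

0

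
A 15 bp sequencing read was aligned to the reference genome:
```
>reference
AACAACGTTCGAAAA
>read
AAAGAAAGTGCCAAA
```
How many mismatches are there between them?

8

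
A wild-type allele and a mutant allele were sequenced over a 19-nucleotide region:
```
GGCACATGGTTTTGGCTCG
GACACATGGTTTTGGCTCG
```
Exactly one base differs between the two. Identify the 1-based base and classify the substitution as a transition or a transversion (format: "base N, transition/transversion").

base 2, transition

The sequences differ only at base 2: G→A (purine→purine), a transition.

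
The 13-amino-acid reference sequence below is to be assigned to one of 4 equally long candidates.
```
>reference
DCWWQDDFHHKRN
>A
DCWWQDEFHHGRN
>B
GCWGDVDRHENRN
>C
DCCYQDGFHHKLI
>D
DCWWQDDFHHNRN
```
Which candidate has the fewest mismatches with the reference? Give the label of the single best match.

Hamming distances to reference — A: 2; B: 7; C: 5; D: 1.
Smallest is D with 1 mismatch.

D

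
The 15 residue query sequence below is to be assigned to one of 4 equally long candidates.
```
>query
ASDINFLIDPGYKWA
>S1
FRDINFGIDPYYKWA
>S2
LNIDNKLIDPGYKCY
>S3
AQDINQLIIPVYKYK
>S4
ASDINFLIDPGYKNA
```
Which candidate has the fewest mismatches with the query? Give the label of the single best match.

Hamming distances to query — S1: 4; S2: 7; S3: 6; S4: 1.
Smallest is S4 with 1 mismatch.

S4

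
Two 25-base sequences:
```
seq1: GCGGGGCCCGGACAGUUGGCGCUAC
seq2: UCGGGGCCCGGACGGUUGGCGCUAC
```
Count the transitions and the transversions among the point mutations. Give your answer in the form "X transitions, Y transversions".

1 transition, 1 transversion

Mismatches (1-based):
base 1: G→U (purine→pyrimidine, transversion)
base 14: A→G (purine→purine, transition)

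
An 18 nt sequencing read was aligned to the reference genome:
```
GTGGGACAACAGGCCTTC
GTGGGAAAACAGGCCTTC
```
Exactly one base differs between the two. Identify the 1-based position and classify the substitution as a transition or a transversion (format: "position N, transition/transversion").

position 7, transversion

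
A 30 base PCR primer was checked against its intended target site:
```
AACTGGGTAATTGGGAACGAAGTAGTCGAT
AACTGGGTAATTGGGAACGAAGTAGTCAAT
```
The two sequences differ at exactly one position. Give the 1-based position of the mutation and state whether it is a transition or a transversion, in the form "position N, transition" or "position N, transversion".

position 28, transition

Position 28 changes G→A. G is a purine and A is a purine, so this is a transition.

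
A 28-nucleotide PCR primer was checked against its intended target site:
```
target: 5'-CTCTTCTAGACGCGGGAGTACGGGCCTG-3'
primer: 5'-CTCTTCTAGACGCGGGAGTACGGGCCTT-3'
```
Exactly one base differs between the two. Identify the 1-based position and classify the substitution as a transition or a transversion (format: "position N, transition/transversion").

position 28, transversion

Position 28 changes G→T. G is a purine and T is a pyrimidine, so this is a transversion.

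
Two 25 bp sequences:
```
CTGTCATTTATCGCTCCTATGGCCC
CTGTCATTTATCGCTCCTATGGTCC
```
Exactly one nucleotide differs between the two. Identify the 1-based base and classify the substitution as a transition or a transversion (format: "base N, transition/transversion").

base 23, transition

The sequences differ only at base 23: C→T (pyrimidine→pyrimidine), a transition.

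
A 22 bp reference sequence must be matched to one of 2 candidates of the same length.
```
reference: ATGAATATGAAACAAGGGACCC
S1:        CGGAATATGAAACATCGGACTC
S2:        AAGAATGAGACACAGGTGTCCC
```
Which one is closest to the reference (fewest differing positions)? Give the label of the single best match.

Hamming distances to reference — S1: 5; S2: 7.
Smallest is S1 with 5 mismatches.

S1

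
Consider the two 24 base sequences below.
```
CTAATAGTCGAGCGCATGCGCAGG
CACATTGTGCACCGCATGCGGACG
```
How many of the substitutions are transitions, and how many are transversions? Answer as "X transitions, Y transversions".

0 transitions, 8 transversions

Transitions (purine↔purine or pyrimidine↔pyrimidine): none.
Transversions (purine↔pyrimidine): 2 T→A, 3 A→C, 6 A→T, 9 C→G, 10 G→C, 12 G→C, 21 C→G, 23 G→C.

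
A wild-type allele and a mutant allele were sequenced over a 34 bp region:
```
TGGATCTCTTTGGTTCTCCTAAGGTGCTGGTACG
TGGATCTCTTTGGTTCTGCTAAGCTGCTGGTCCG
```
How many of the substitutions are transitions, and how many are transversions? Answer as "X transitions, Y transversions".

0 transitions, 3 transversions

Mismatches (1-based):
base 18: C→G (pyrimidine→purine, transversion)
base 24: G→C (purine→pyrimidine, transversion)
base 32: A→C (purine→pyrimidine, transversion)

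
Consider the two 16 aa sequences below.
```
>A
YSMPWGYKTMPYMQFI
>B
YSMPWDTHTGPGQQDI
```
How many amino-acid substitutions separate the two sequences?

7

The sequences differ at residues 6, 7, 8, 10, 12, 13, 15 (1-based) — 7 in total.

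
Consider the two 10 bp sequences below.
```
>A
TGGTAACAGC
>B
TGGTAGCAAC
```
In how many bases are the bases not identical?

Comparing position by position, 2 bases differ: 6 (A/G), 9 (G/A).

2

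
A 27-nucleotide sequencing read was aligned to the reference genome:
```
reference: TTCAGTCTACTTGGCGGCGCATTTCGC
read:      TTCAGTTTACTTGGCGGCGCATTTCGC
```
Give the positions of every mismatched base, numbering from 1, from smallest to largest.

7

Differences at position 7 (C→T).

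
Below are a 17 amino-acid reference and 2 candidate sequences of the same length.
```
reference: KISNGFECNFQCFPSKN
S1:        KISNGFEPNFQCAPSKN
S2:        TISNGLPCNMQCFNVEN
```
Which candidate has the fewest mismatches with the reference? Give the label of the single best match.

S1

S1 differs at 2 positions; S2 differs at 7 positions. The closest is S1.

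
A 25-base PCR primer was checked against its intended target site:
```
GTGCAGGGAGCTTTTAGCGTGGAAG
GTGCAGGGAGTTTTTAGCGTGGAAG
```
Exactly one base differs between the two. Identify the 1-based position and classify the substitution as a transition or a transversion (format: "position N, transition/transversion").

The sequences differ only at position 11: C→T (pyrimidine→pyrimidine), a transition.

position 11, transition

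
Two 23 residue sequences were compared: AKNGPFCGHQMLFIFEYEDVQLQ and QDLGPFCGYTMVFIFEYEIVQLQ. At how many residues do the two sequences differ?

7

The sequences differ at residues 1, 2, 3, 9, 10, 12, 19 (1-based) — 7 in total.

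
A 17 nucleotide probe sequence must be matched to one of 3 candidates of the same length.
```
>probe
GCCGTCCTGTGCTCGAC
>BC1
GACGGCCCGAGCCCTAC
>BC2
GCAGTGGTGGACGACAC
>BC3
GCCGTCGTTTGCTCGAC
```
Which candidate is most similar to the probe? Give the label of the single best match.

BC3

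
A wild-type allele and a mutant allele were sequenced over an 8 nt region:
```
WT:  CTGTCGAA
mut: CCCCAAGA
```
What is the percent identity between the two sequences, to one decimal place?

25.0%

6 positions differ (2, 3, 4, 5, 6, 7), so 2 of 8 match: 2/8 = 25%.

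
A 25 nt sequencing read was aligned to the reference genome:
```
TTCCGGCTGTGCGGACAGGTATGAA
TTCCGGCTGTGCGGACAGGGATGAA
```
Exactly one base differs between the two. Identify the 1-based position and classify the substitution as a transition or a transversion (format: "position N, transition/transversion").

Position 20 changes T→G. T is a pyrimidine and G is a purine, so this is a transversion.

position 20, transversion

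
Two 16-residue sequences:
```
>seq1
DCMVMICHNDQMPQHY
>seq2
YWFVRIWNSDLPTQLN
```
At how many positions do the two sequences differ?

Comparing position by position, 12 positions differ: 1 (D/Y), 2 (C/W), 3 (M/F), 5 (M/R), 7 (C/W), 8 (H/N), 9 (N/S), 11 (Q/L), 12 (M/P), 13 (P/T), 15 (H/L), 16 (Y/N).

12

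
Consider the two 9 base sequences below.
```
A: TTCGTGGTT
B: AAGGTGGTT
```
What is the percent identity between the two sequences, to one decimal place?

3 positions differ (1, 2, 3), so 6 of 9 match: 6/9 = 66.67%.

66.7%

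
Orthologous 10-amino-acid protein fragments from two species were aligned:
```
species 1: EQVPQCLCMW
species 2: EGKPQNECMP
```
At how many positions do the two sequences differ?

5

Comparing position by position, 5 positions differ: 2 (Q/G), 3 (V/K), 6 (C/N), 7 (L/E), 10 (W/P).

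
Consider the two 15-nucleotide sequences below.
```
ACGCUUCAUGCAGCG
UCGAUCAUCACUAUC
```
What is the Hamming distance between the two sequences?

11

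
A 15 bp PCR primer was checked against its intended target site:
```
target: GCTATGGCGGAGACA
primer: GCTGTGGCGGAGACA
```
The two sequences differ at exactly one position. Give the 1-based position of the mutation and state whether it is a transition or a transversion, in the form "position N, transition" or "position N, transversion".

position 4, transition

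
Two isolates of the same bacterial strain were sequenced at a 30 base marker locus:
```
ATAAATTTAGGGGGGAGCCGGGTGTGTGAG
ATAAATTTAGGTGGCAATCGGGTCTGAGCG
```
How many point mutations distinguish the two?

7

Mismatches (1-based): base 12: G→T; base 15: G→C; base 17: G→A; base 18: C→T; base 24: G→C; base 27: T→A; base 29: A→C.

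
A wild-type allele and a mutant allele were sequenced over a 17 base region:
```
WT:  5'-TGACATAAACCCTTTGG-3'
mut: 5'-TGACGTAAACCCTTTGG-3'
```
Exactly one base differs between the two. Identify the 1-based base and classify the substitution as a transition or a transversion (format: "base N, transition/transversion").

base 5, transition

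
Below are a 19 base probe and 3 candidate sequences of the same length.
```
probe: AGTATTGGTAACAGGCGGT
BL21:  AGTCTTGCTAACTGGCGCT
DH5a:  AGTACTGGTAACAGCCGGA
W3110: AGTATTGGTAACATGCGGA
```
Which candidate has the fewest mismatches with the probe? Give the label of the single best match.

BL21 differs at 4 sites; DH5a differs at 3 sites; W3110 differs at 2 sites. The closest is W3110.

W3110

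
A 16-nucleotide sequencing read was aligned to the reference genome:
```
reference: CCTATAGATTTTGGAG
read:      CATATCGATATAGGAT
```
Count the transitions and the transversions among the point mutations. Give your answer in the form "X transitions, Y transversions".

0 transitions, 5 transversions

Transitions (purine↔purine or pyrimidine↔pyrimidine): none.
Transversions (purine↔pyrimidine): 2 C→A, 6 A→C, 10 T→A, 12 T→A, 16 G→T.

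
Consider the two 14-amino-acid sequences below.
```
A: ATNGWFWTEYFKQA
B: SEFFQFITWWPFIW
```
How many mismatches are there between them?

The sequences differ at residues 1, 2, 3, 4, 5, 7, 9, 10, 11, 12, 13, 14 (1-based) — 12 in total.

12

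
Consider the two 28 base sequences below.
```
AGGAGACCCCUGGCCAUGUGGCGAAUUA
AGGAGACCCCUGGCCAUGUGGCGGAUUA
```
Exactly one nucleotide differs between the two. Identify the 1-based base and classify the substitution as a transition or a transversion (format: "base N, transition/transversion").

base 24, transition

Base 24 changes A→G. A is a purine and G is a purine, so this is a transition.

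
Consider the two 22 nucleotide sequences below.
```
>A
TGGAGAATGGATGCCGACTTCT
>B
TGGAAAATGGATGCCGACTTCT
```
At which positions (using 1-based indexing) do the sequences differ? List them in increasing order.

Differences at position 5 (G→A).

5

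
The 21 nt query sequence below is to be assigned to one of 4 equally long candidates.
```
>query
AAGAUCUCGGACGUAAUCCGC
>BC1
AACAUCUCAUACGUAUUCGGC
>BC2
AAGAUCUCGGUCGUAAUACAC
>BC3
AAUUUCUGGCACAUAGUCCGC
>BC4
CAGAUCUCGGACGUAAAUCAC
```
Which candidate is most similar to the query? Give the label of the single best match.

BC2

Hamming distances to query — BC1: 5; BC2: 3; BC3: 6; BC4: 4.
Smallest is BC2 with 3 mismatches.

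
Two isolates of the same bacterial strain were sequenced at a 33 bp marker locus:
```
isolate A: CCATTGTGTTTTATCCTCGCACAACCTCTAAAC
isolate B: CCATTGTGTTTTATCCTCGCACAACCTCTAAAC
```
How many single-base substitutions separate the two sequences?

The two sequences are identical at every position.

0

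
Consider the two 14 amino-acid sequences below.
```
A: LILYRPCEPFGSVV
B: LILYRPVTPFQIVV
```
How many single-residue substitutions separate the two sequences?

4

The sequences differ at residues 7, 8, 11, 12 (1-based) — 4 in total.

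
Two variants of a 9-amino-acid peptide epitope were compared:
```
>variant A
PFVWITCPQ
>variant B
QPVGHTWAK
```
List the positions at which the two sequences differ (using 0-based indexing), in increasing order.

0, 1, 3, 4, 6, 7, 8

Scanning 0-based: 0: P/Q; 1: F/P; 3: W/G; 4: I/H; 6: C/W; 7: P/A; 8: Q/K.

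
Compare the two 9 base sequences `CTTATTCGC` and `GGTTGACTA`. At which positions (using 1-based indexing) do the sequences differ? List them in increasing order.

Scanning 1-based: 1: C/G; 2: T/G; 4: A/T; 5: T/G; 6: T/A; 8: G/T; 9: C/A.

1, 2, 4, 5, 6, 8, 9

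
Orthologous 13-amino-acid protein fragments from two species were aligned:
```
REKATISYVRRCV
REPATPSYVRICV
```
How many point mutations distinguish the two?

3

The sequences differ at positions 3, 6, 11 (1-based) — 3 in total.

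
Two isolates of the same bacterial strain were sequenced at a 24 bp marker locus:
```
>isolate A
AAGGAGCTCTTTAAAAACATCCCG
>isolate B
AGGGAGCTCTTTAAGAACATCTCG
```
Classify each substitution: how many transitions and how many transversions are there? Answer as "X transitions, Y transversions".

3 transitions, 0 transversions

Transitions (purine↔purine or pyrimidine↔pyrimidine): 2 A→G, 15 A→G, 22 C→T.
Transversions (purine↔pyrimidine): none.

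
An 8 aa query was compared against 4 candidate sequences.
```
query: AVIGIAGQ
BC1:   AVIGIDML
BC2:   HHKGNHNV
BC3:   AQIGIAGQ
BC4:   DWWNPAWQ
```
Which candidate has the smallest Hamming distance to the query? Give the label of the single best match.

BC3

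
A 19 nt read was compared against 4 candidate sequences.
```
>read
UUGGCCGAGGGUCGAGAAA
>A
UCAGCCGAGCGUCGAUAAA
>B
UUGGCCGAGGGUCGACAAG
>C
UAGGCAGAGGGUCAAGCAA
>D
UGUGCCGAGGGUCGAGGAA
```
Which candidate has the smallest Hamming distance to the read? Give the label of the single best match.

A differs at 4 bases; B differs at 2 bases; C differs at 4 bases; D differs at 3 bases. The closest is B.

B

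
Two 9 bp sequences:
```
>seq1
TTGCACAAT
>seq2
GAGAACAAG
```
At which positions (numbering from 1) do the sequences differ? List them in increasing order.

1, 2, 4, 9

Scanning 1-based: 1: T/G; 2: T/A; 4: C/A; 9: T/G.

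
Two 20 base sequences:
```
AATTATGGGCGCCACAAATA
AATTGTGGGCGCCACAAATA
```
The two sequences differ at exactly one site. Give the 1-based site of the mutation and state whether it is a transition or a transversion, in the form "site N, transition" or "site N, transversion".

site 5, transition

The sequences differ only at site 5: A→G (purine→purine), a transition.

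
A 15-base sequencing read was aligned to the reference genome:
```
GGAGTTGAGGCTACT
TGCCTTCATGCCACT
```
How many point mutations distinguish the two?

6

Comparing position by position, 6 sites differ: 1 (G/T), 3 (A/C), 4 (G/C), 7 (G/C), 9 (G/T), 12 (T/C).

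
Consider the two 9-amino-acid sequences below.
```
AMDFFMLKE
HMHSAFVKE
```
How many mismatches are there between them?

6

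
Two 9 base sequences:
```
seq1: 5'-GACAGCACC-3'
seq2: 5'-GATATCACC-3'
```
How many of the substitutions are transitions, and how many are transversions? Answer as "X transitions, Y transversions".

1 transition, 1 transversion

Mismatches (1-based):
site 3: C→T (pyrimidine→pyrimidine, transition)
site 5: G→T (purine→pyrimidine, transversion)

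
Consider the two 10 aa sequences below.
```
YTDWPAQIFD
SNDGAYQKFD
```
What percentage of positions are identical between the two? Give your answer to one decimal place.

40.0%

6 positions differ (1, 2, 4, 5, 6, 8), so 4 of 10 match: 4/10 = 40%.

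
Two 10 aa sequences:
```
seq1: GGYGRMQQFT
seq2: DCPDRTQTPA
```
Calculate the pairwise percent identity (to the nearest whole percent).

Mismatches at positions 1, 2, 3, 4, 6, 8, 9, 10 (1-based): 8 of 10.
Identical positions: 2/10 = 20% → 20%.

20%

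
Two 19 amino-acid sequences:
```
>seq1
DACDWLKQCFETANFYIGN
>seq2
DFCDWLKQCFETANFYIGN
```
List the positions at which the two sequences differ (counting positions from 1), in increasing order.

2

Scanning 1-based: 2: A/F.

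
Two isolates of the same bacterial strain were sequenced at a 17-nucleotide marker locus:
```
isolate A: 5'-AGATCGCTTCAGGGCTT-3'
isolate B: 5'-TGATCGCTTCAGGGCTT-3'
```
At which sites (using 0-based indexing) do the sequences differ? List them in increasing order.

Scanning 0-based: 0: A/T.

0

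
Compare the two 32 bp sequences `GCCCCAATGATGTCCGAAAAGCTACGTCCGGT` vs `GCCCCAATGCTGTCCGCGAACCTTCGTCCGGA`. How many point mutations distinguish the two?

Mismatches (1-based): base 10: A→C; base 17: A→C; base 18: A→G; base 21: G→C; base 24: A→T; base 32: T→A.

6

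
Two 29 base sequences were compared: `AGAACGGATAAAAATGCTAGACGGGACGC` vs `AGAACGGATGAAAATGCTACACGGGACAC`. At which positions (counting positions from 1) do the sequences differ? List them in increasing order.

Differences at position 10 (A→G), position 20 (G→C), position 28 (G→A).

10, 20, 28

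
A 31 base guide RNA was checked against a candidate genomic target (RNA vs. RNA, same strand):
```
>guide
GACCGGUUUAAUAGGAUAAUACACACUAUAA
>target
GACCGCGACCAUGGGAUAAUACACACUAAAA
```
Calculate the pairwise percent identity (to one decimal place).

Mismatches at positions 6, 7, 8, 9, 10, 13, 29 (1-based): 7 of 31.
Identical positions: 24/31 = 77.42% → 77.4%.

77.4%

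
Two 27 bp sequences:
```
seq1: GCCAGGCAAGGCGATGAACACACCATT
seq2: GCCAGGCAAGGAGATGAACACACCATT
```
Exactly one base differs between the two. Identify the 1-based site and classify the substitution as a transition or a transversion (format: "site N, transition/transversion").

site 12, transversion

Site 12 changes C→A. C is a pyrimidine and A is a purine, so this is a transversion.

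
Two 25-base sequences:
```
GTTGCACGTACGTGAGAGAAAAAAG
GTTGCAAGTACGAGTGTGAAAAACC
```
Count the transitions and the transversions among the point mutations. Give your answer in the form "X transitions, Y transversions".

0 transitions, 6 transversions

Transitions (purine↔purine or pyrimidine↔pyrimidine): none.
Transversions (purine↔pyrimidine): 7 C→A, 13 T→A, 15 A→T, 17 A→T, 24 A→C, 25 G→C.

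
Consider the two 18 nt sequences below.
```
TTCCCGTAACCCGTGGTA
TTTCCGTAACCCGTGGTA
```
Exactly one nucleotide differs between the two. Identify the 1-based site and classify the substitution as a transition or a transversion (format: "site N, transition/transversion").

site 3, transition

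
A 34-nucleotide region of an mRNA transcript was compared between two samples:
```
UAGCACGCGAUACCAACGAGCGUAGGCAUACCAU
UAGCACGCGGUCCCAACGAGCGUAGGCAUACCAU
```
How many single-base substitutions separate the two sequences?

2

Comparing position by position, 2 positions differ: 10 (A/G), 12 (A/C).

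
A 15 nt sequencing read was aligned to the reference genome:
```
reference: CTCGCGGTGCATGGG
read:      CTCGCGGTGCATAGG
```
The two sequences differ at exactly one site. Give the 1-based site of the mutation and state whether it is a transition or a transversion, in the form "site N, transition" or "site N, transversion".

site 13, transition

The sequences differ only at site 13: G→A (purine→purine), a transition.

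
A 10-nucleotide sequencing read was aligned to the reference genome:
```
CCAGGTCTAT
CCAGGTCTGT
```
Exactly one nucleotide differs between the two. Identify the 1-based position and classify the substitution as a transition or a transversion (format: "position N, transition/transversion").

The sequences differ only at position 9: A→G (purine→purine), a transition.

position 9, transition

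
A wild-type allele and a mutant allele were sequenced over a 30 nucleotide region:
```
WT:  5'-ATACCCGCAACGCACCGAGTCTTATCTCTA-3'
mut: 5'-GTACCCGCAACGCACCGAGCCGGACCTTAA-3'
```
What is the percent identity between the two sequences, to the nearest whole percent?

Mismatches at positions 1, 20, 22, 23, 25, 28, 29 (1-based): 7 of 30.
Identical positions: 23/30 = 76.67% → 77%.

77%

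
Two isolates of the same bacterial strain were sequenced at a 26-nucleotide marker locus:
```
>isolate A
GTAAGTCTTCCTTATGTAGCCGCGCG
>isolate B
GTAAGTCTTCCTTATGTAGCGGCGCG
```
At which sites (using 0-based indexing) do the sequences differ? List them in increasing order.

20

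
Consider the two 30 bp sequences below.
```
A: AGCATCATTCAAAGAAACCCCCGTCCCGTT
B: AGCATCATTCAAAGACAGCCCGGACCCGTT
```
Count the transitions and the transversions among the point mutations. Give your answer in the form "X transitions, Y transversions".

Transitions (purine↔purine or pyrimidine↔pyrimidine): none.
Transversions (purine↔pyrimidine): 16 A→C, 18 C→G, 22 C→G, 24 T→A.

0 transitions, 4 transversions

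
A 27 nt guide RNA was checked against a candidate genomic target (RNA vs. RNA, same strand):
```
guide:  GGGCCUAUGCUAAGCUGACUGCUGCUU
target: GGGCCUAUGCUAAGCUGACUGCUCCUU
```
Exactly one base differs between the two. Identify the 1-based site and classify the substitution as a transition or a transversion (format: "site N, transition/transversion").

Site 24 changes G→C. G is a purine and C is a pyrimidine, so this is a transversion.

site 24, transversion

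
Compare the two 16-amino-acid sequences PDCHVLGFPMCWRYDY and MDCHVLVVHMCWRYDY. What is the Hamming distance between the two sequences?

Comparing position by position, 4 residues differ: 1 (P/M), 7 (G/V), 8 (F/V), 9 (P/H).

4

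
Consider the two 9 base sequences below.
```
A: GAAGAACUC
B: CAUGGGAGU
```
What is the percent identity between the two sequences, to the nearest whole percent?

22%

Mismatches at positions 1, 3, 5, 6, 7, 8, 9 (1-based): 7 of 9.
Identical positions: 2/9 = 22.22% → 22%.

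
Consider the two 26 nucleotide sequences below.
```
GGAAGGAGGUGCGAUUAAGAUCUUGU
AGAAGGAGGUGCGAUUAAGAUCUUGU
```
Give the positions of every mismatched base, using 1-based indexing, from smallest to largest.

1

Differences at position 1 (G→A).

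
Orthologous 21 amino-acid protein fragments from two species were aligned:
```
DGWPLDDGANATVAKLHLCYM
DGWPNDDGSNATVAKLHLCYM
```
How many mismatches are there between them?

Comparing position by position, 2 residues differ: 5 (L/N), 9 (A/S).

2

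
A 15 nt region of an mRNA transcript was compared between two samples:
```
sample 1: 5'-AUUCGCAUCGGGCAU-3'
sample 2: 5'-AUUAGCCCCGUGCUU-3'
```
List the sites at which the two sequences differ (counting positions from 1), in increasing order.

4, 7, 8, 11, 14

Scanning 1-based: 4: C/A; 7: A/C; 8: U/C; 11: G/U; 14: A/U.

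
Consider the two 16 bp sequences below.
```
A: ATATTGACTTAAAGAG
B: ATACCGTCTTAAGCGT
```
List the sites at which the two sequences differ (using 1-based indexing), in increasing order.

4, 5, 7, 13, 14, 15, 16

Scanning 1-based: 4: T/C; 5: T/C; 7: A/T; 13: A/G; 14: G/C; 15: A/G; 16: G/T.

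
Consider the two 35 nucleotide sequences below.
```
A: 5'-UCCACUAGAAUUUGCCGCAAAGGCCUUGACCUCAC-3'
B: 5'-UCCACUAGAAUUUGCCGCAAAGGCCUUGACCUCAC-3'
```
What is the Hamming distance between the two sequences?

No positions differ; the sequences are identical.

0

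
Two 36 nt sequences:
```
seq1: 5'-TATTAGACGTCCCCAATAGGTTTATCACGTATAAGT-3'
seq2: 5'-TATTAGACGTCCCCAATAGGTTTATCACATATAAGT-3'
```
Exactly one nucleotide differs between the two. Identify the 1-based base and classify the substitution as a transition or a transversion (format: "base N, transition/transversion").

Base 29 changes G→A. G is a purine and A is a purine, so this is a transition.

base 29, transition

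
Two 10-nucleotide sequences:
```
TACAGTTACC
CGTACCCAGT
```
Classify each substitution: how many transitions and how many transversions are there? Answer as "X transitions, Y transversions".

Transitions (purine↔purine or pyrimidine↔pyrimidine): 1 T→C, 2 A→G, 3 C→T, 6 T→C, 7 T→C, 10 C→T.
Transversions (purine↔pyrimidine): 5 G→C, 9 C→G.

6 transitions, 2 transversions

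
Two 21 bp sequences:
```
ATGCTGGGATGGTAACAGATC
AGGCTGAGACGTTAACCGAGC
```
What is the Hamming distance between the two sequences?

Comparing position by position, 6 bases differ: 2 (T/G), 7 (G/A), 10 (T/C), 12 (G/T), 17 (A/C), 20 (T/G).

6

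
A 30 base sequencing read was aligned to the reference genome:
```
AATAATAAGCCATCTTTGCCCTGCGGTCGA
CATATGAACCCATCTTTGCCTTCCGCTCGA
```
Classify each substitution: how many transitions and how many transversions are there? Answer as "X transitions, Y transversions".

Mismatches (1-based):
position 1: A→C (purine→pyrimidine, transversion)
position 5: A→T (purine→pyrimidine, transversion)
position 6: T→G (pyrimidine→purine, transversion)
position 9: G→C (purine→pyrimidine, transversion)
position 21: C→T (pyrimidine→pyrimidine, transition)
position 23: G→C (purine→pyrimidine, transversion)
position 26: G→C (purine→pyrimidine, transversion)

1 transition, 6 transversions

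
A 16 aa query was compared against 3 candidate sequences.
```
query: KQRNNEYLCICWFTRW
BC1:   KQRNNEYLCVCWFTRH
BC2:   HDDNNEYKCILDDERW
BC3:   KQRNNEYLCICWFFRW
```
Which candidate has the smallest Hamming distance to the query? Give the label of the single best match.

Hamming distances to query — BC1: 2; BC2: 8; BC3: 1.
Smallest is BC3 with 1 mismatch.

BC3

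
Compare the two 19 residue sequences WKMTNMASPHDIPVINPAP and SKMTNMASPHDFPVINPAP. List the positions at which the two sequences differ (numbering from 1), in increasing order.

1, 12

Scanning 1-based: 1: W/S; 12: I/F.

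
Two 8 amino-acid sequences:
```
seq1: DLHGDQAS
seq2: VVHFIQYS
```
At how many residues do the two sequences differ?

Comparing position by position, 5 residues differ: 1 (D/V), 2 (L/V), 4 (G/F), 5 (D/I), 7 (A/Y).

5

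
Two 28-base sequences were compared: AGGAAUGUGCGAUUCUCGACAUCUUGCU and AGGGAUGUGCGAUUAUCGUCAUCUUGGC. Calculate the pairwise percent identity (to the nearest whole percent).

82%

Mismatches at positions 4, 15, 19, 27, 28 (1-based): 5 of 28.
Identical positions: 23/28 = 82.14% → 82%.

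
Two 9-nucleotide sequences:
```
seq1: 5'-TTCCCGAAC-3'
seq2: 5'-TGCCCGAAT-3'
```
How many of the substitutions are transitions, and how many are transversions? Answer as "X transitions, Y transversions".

Transitions (purine↔purine or pyrimidine↔pyrimidine): 9 C→T.
Transversions (purine↔pyrimidine): 2 T→G.

1 transition, 1 transversion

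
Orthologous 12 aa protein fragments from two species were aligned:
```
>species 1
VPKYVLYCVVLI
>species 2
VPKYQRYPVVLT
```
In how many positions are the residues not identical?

4

Mismatches (1-based): position 5: V→Q; position 6: L→R; position 8: C→P; position 12: I→T.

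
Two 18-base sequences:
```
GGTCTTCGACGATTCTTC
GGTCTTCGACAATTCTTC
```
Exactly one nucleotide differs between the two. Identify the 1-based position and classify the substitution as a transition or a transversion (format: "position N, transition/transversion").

The sequences differ only at position 11: G→A (purine→purine), a transition.

position 11, transition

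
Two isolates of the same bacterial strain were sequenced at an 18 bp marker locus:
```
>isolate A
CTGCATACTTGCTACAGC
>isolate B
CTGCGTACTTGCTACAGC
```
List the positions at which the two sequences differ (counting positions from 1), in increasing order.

5

Differences at position 5 (A→G).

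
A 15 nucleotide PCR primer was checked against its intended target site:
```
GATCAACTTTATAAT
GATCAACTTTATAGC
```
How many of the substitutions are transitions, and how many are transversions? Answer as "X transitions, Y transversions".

2 transitions, 0 transversions

Mismatches (1-based):
site 14: A→G (purine→purine, transition)
site 15: T→C (pyrimidine→pyrimidine, transition)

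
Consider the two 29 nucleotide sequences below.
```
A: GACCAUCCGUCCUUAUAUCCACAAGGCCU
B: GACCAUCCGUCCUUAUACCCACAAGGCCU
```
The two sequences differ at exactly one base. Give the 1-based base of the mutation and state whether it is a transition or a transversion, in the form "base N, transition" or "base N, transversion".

base 18, transition

Base 18 changes U→C. U is a pyrimidine and C is a pyrimidine, so this is a transition.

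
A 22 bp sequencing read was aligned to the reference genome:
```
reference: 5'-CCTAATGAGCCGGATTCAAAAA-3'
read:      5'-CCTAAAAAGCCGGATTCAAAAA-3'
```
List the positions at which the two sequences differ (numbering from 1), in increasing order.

6, 7

Differences at position 6 (T→A), position 7 (G→A).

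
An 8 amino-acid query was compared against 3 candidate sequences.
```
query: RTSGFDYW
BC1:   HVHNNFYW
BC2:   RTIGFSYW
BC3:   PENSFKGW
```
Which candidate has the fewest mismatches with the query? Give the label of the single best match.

BC2

Hamming distances to query — BC1: 6; BC2: 2; BC3: 6.
Smallest is BC2 with 2 mismatches.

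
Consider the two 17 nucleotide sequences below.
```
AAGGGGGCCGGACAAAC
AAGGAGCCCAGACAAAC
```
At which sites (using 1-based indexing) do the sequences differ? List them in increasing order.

Scanning 1-based: 5: G/A; 7: G/C; 10: G/A.

5, 7, 10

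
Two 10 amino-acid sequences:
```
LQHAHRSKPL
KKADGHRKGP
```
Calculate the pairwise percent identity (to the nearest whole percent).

10%

9 positions differ (1, 2, 3, 4, 5, 6, 7, 9, 10), so 1 of 10 match: 1/10 = 10%.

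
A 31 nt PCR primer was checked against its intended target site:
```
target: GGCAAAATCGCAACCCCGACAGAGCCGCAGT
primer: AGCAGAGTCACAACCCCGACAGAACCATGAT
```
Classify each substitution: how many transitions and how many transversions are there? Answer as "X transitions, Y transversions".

9 transitions, 0 transversions

Mismatches (1-based):
site 1: G→A (purine→purine, transition)
site 5: A→G (purine→purine, transition)
site 7: A→G (purine→purine, transition)
site 10: G→A (purine→purine, transition)
site 24: G→A (purine→purine, transition)
site 27: G→A (purine→purine, transition)
site 28: C→T (pyrimidine→pyrimidine, transition)
site 29: A→G (purine→purine, transition)
site 30: G→A (purine→purine, transition)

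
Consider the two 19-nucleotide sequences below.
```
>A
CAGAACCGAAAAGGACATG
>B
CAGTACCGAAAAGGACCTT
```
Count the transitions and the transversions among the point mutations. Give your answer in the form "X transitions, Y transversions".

0 transitions, 3 transversions

Transitions (purine↔purine or pyrimidine↔pyrimidine): none.
Transversions (purine↔pyrimidine): 4 A→T, 17 A→C, 19 G→T.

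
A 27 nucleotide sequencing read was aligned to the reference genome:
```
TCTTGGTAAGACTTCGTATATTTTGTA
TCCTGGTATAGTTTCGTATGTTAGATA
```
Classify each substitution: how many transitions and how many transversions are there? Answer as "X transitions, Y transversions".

Mismatches (1-based):
site 3: T→C (pyrimidine→pyrimidine, transition)
site 9: A→T (purine→pyrimidine, transversion)
site 10: G→A (purine→purine, transition)
site 11: A→G (purine→purine, transition)
site 12: C→T (pyrimidine→pyrimidine, transition)
site 20: A→G (purine→purine, transition)
site 23: T→A (pyrimidine→purine, transversion)
site 24: T→G (pyrimidine→purine, transversion)
site 25: G→A (purine→purine, transition)

6 transitions, 3 transversions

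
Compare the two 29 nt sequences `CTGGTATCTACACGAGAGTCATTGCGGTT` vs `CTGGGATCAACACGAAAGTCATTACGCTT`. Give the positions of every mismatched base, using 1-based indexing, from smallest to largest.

Differences at position 5 (T→G), position 9 (T→A), position 16 (G→A), position 24 (G→A), position 27 (G→C).

5, 9, 16, 24, 27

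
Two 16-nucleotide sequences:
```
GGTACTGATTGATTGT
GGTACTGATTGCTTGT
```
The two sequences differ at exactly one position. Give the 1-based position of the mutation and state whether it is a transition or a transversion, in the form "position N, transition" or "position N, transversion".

Position 12 changes A→C. A is a purine and C is a pyrimidine, so this is a transversion.

position 12, transversion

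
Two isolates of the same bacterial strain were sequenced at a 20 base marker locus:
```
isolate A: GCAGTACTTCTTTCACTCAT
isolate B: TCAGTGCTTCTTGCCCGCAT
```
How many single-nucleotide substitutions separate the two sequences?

The sequences differ at positions 1, 6, 13, 15, 17 (1-based) — 5 in total.

5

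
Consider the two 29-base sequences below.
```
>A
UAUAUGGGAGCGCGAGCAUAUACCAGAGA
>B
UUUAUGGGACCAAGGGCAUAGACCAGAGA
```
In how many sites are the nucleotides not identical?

6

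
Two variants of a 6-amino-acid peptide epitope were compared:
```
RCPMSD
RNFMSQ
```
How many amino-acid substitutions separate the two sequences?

3

The sequences differ at positions 2, 3, 6 (1-based) — 3 in total.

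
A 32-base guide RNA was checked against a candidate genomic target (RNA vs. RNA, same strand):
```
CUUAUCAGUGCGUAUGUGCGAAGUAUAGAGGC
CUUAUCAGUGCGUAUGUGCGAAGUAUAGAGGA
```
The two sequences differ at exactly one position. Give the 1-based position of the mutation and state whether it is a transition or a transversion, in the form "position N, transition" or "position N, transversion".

position 32, transversion

Position 32 changes C→A. C is a pyrimidine and A is a purine, so this is a transversion.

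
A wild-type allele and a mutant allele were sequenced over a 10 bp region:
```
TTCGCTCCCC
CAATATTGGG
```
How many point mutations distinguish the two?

9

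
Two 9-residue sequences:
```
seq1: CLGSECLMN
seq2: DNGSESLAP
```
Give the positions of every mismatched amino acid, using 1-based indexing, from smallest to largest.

Scanning 1-based: 1: C/D; 2: L/N; 6: C/S; 8: M/A; 9: N/P.

1, 2, 6, 8, 9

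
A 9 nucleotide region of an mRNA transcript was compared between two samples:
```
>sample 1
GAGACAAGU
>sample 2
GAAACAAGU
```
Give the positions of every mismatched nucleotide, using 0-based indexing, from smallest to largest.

2

Scanning 0-based: 2: G/A.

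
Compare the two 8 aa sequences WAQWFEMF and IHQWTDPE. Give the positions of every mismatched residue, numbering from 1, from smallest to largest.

Differences at position 1 (W→I), position 2 (A→H), position 5 (F→T), position 6 (E→D), position 7 (M→P), position 8 (F→E).

1, 2, 5, 6, 7, 8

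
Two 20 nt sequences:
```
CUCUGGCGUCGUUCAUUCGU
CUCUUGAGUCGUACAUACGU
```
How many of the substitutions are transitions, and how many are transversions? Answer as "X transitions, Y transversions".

Mismatches (1-based):
position 5: G→U (purine→pyrimidine, transversion)
position 7: C→A (pyrimidine→purine, transversion)
position 13: U→A (pyrimidine→purine, transversion)
position 17: U→A (pyrimidine→purine, transversion)

0 transitions, 4 transversions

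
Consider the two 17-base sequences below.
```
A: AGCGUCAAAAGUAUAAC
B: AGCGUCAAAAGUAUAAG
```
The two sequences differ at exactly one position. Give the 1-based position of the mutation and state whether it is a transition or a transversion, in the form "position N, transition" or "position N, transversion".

Position 17 changes C→G. C is a pyrimidine and G is a purine, so this is a transversion.

position 17, transversion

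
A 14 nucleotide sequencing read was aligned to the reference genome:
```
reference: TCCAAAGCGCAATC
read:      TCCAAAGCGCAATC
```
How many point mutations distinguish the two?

No positions differ; the sequences are identical.

0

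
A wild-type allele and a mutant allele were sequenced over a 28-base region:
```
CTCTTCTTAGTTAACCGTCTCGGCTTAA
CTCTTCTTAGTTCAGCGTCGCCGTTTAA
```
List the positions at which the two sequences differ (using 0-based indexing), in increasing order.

Scanning 0-based: 12: A/C; 14: C/G; 19: T/G; 21: G/C; 23: C/T.

12, 14, 19, 21, 23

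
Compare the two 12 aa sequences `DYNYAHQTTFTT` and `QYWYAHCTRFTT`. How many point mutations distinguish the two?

4

Mismatches (1-based): residue 1: D→Q; residue 3: N→W; residue 7: Q→C; residue 9: T→R.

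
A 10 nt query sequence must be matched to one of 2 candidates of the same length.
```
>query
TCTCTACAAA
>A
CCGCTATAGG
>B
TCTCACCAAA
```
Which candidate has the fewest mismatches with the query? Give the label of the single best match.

A differs at 5 bases; B differs at 2 bases. The closest is B.

B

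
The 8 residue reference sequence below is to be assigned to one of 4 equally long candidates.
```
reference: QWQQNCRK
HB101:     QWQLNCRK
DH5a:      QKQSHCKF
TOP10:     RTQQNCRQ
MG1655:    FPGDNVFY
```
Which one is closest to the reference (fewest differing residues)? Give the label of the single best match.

HB101 differs at 1 residue; DH5a differs at 5 residues; TOP10 differs at 3 residues; MG1655 differs at 7 residues. The closest is HB101.

HB101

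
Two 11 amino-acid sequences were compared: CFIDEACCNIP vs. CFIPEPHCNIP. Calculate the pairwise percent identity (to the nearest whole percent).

73%

3 positions differ (4, 6, 7), so 8 of 11 match: 8/11 = 72.73%.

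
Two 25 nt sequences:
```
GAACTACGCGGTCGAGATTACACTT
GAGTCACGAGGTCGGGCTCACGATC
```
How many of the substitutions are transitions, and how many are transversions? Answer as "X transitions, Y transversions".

7 transitions, 3 transversions

Transitions (purine↔purine or pyrimidine↔pyrimidine): 3 A→G, 4 C→T, 5 T→C, 15 A→G, 19 T→C, 22 A→G, 25 T→C.
Transversions (purine↔pyrimidine): 9 C→A, 17 A→C, 23 C→A.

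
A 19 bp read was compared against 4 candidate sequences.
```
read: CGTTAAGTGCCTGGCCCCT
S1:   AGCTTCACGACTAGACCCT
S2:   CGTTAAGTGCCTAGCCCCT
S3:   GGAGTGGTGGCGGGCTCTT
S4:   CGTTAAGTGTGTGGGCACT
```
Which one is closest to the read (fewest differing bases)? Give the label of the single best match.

S2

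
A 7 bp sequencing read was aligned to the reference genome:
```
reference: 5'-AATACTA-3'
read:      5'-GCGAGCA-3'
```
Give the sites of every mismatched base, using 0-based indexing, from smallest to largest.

Scanning 0-based: 0: A/G; 1: A/C; 2: T/G; 4: C/G; 5: T/C.

0, 1, 2, 4, 5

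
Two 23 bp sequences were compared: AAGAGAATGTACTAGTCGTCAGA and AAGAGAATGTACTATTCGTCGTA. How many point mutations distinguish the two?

3

The sequences differ at bases 15, 21, 22 (1-based) — 3 in total.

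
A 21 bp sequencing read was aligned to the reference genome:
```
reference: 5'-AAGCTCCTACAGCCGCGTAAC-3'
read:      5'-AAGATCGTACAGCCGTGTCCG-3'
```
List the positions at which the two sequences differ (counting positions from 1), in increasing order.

4, 7, 16, 19, 20, 21

Scanning 1-based: 4: C/A; 7: C/G; 16: C/T; 19: A/C; 20: A/C; 21: C/G.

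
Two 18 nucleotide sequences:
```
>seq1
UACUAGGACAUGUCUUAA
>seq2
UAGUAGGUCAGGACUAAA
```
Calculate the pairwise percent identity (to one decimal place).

72.2%

5 positions differ (3, 8, 11, 13, 16), so 13 of 18 match: 13/18 = 72.22%.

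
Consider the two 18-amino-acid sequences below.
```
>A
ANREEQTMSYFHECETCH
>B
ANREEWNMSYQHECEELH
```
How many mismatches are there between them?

5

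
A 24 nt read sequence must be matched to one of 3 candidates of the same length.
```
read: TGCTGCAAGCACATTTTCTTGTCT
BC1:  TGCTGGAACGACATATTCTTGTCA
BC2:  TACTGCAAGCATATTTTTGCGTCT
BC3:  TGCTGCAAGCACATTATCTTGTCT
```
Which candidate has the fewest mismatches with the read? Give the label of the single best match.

BC3

Hamming distances to read — BC1: 5; BC2: 5; BC3: 1.
Smallest is BC3 with 1 mismatch.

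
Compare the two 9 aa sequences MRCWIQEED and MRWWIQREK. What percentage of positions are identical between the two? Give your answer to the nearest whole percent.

Mismatches at positions 3, 7, 9 (1-based): 3 of 9.
Identical positions: 6/9 = 66.67% → 67%.

67%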